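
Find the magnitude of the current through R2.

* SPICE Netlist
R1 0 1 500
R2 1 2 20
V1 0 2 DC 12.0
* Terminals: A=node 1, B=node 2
Nodal analysis, taking node 2 as the 0 V reference.
Source V1 fixes V_0 = 12 V.
KCL at each unknown node (sum of currents leaving = 0; resistances in Ω):
  Node 1: (V_1 - 12)/500 + (V_1 - 0)/20 = 0
Collecting terms: 0.052 × V_1 = 0.024  =>  V_1 = 0.4615 V
I_R2 = (V_1 - V_2)/R2 = (0.4615 - 0)/20 = 0.02308 A
|I_R2| = 0.02308 A

Final answer: |I_R2| = 0.02308 A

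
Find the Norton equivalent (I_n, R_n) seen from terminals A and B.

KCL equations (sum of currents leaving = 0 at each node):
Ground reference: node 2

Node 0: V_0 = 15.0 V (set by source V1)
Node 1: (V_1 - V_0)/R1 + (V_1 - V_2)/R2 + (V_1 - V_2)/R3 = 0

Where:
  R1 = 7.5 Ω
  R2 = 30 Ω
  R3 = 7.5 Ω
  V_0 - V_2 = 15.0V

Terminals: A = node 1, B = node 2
Find the Thévenin equivalent first; then I_n = V_th/R_th and R_n = R_th.
Step 1 — V_th is the open-circuit voltage V_A - V_B (nothing connected across the terminals).
Nodal analysis, taking node 2 as the 0 V reference.
Source V1 fixes V_0 = 15 V.
KCL at each unknown node (sum of currents leaving = 0; resistances in Ω):
  Node 1: (V_1 - 15)/7.5 + (V_1 - 0)/30 + (V_1 - 0)/7.5 = 0
Collecting terms: 0.3 × V_1 = 2  =>  V_1 = 6.667 V
V_th = V_1 - V_2 = 6.667 - 0 = 6.667 V
Step 2 — R_th: zero the source — replace V1 by a short circuit (node 2 merges into node 0) — and find the resistance seen between A (node 1) and B (node 0).
Reduce the network between node 1 (A) and node 0 (B) by series/parallel combination:
  Rp1 = R1 ‖ R2 ‖ R3 (parallel, all between nodes 0 and 1) = 1/(1/7.5 + 1/30 + 1/7.5) = 3.333 Ω
R_th = 3.333 Ω
I_n = V_th/R_th = 6.667/3.333 = 2 A, and R_n = R_th = 3.333 Ω

Final answer: I_n = 2 A, R_n = 3.333 Ω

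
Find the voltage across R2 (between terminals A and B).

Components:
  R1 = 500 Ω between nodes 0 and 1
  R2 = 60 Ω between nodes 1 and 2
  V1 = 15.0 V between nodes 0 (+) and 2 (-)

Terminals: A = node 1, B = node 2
R1 and R2 are in series across V1 (node 0 → node 1 → node 2), and the output A–B is taken across R2, so this is a voltage divider.
Series current: I = V1/(R1 + R2) = 15/(500 + 60) = 15/560 = 0.02679 A
V_R2 = I × R2 = V1 × R2/(R1 + R2) = 15 × 60/560 = 1.607 V

Final answer: 1.607 V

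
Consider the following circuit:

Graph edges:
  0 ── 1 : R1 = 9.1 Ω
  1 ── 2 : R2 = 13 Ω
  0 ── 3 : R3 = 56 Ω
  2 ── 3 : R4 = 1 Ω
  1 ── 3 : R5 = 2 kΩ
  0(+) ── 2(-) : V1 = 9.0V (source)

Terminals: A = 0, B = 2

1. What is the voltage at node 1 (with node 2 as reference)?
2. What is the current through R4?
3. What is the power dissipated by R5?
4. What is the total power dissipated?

Nodal analysis, taking node 2 as the 0 V reference.
Source V1 fixes V_0 = 9 V.
KCL at each unknown node (sum of currents leaving = 0; resistances in Ω):
  Node 1: (V_1 - 9)/9.1 + (V_1 - 0)/13 + (V_1 - V_3)/2000 = 0
  Node 3: (V_3 - 9)/56 + (V_3 - 0)/1 + (V_3 - V_1)/2000 = 0
Collecting terms (coefficients in siemens):
  0.1873·V_1 - 0.0005·V_3 = 0.989
  1.018·V_3 - 0.0005·V_1 = 0.1607
Determinant D = (0.1873)(1.018) - (-0.0005)(-0.0005) = 0.1908
V_1 = [(0.989)(1.018) - (-0.0005)(0.1607)]/D = 5.28 V
V_3 = [(0.1873)(0.1607) - (0.989)(-0.0005)]/D = 0.1604 V
Part 1:
  Read off the nodal solution: V_1 = 5.28 V
Part 2:
  I_R4 = (V_2 - V_3)/R4 = (0 - 0.1604)/1 = -0.1604 A
  Magnitude: I_R4 = 0.1604 A
Part 3:
  I_R5 = (V_1 - V_3)/R5 = (5.28 - 0.1604)/2000 = 0.00256 A
  P_R5 = I_R5² × R5 = (0.00256)² × 2000 = 0.01311 W
Part 4:
  Power in each resistor, P = (ΔV)²/R:
    P_R1 = (9 - 5.28)²/9.1 = 1.52 W
    P_R2 = (5.28 - 0)²/13 = 2.145 W
    P_R3 = (9 - 0.1604)²/56 = 1.395 W
    P_R4 = (0 - 0.1604)²/1 = 0.02573 W
    P_R5 = (5.28 - 0.1604)²/2000 = 0.01311 W
  P_total = P_R1 + P_R2 + P_R3 + P_R4 + P_R5 = 5.099 W

Final answers:
1. V_1 = 5.28 V
2. I_R4 = 0.1604 A
3. P_R5 = 0.01311 W
4. P_total = 5.099 W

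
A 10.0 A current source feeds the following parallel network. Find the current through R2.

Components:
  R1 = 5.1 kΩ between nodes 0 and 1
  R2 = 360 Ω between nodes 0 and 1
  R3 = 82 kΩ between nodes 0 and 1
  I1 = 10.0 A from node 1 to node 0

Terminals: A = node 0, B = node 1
All resistors sit directly between nodes 0 and 1, so they are in parallel and share one voltage V; the full source current 10 A splits among them.
1/R_par = 1/5100 + 1/360 + 1/82000 = 0.002986 S  =>  R_par = 334.9 Ω
V = I × R_par = 10 × 334.9 = 3349 V
I_R2 = V/R2 = 3349/360 = 9.303 A

Final answer: 9.303 A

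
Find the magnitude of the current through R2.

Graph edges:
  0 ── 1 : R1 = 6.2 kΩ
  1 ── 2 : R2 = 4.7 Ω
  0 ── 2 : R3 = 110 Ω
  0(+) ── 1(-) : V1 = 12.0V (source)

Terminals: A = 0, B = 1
Nodal analysis, taking node 1 as the 0 V reference.
Source V1 fixes V_0 = 12 V.
KCL at each unknown node (sum of currents leaving = 0; resistances in Ω):
  Node 2: (V_2 - 0)/4.7 + (V_2 - 12)/110 = 0
Collecting terms: 0.2219 × V_2 = 0.1091  =>  V_2 = 0.4917 V
I_R2 = (V_1 - V_2)/R2 = (0 - 0.4917)/4.7 = -0.1046 A
|I_R2| = 0.1046 A

Final answer: |I_R2| = 0.1046 A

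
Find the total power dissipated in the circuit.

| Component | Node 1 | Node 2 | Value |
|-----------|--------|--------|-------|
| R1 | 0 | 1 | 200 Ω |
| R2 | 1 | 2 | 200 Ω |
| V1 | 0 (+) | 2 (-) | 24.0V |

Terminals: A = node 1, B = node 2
Nodal analysis, taking node 2 as the 0 V reference.
Source V1 fixes V_0 = 24 V.
KCL at each unknown node (sum of currents leaving = 0; resistances in Ω):
  Node 1: (V_1 - 24)/200 + (V_1 - 0)/200 = 0
Collecting terms: 0.01 × V_1 = 0.12  =>  V_1 = 12 V
Power in each resistor, P = (ΔV)²/R:
  P_R1 = (24 - 12)²/200 = 0.72 W
  P_R2 = (12 - 0)²/200 = 0.72 W
P_total = P_R1 + P_R2 = 1.44 W

Final answer: 1.44 W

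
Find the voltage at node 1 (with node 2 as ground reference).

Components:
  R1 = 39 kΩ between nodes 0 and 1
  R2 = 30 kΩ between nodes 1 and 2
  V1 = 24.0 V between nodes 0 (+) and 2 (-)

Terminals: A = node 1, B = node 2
Nodal analysis, taking node 2 as the 0 V reference.
Source V1 fixes V_0 = 24 V.
KCL at each unknown node (sum of currents leaving = 0; resistances in Ω):
  Node 1: (V_1 - 24)/39000 + (V_1 - 0)/30000 = 0
Collecting terms: 0.00005897 × V_1 = 0.0006154  =>  V_1 = 10.43 V
The requested potential is V_1 = 10.43 V.

Final answer: V_1 = 10.43 V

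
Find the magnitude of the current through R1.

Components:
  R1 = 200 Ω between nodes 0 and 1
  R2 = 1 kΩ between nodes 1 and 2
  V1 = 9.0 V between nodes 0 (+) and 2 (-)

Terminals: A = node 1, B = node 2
Nodal analysis, taking node 2 as the 0 V reference.
Source V1 fixes V_0 = 9 V.
KCL at each unknown node (sum of currents leaving = 0; resistances in Ω):
  Node 1: (V_1 - 9)/200 + (V_1 - 0)/1000 = 0
Collecting terms: 0.006 × V_1 = 0.045  =>  V_1 = 7.5 V
I_R1 = (V_0 - V_1)/R1 = (9 - 7.5)/200 = 0.0075 A
|I_R1| = 0.0075 A

Final answer: |I_R1| = 0.0075 A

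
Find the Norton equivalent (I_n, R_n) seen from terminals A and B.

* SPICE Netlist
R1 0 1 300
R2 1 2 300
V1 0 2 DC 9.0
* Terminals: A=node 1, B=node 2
Find the Thévenin equivalent first; then I_n = V_th/R_th and R_n = R_th.
Step 1 — V_th is the open-circuit voltage V_A - V_B (nothing connected across the terminals).
Nodal analysis, taking node 2 as the 0 V reference.
Source V1 fixes V_0 = 9 V.
KCL at each unknown node (sum of currents leaving = 0; resistances in Ω):
  Node 1: (V_1 - 9)/300 + (V_1 - 0)/300 = 0
Collecting terms: 0.006667 × V_1 = 0.03  =>  V_1 = 4.5 V
V_th = V_1 - V_2 = 4.5 - 0 = 4.5 V
Step 2 — R_th: zero the source — replace V1 by a short circuit (node 2 merges into node 0) — and find the resistance seen between A (node 1) and B (node 0).
Reduce the network between node 1 (A) and node 0 (B) by series/parallel combination:
  Rp1 = R1 ‖ R2 (parallel, both between nodes 0 and 1) = 1/(1/300 + 1/300) = 150 Ω
R_th = 150 Ω
I_n = V_th/R_th = 4.5/150 = 0.03 A, and R_n = R_th = 150 Ω

Final answer: I_n = 0.03 A, R_n = 150 Ω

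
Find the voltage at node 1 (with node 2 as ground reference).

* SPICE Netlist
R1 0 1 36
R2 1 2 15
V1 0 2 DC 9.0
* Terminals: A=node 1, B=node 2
Nodal analysis, taking node 2 as the 0 V reference.
Source V1 fixes V_0 = 9 V.
KCL at each unknown node (sum of currents leaving = 0; resistances in Ω):
  Node 1: (V_1 - 9)/36 + (V_1 - 0)/15 = 0
Collecting terms: 0.09444 × V_1 = 0.25  =>  V_1 = 2.647 V
The requested potential is V_1 = 2.647 V.

Final answer: V_1 = 2.647 V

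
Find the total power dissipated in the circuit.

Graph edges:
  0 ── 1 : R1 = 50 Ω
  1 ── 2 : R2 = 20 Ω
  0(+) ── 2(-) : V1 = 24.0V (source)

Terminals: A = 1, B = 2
Nodal analysis, taking node 2 as the 0 V reference.
Source V1 fixes V_0 = 24 V.
KCL at each unknown node (sum of currents leaving = 0; resistances in Ω):
  Node 1: (V_1 - 24)/50 + (V_1 - 0)/20 = 0
Collecting terms: 0.07 × V_1 = 0.48  =>  V_1 = 6.857 V
Power in each resistor, P = (ΔV)²/R:
  P_R1 = (24 - 6.857)²/50 = 5.878 W
  P_R2 = (6.857 - 0)²/20 = 2.351 W
P_total = P_R1 + P_R2 = 8.229 W

Final answer: 8.229 W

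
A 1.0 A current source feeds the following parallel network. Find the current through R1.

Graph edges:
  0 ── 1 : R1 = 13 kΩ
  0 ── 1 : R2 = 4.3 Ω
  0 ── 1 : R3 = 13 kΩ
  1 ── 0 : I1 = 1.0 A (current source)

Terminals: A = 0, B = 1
All resistors sit directly between nodes 0 and 1, so they are in parallel and share one voltage V; the full source current 1 A splits among them.
1/R_par = 1/13000 + 1/4.3 + 1/13000 = 0.2327 S  =>  R_par = 4.297 Ω
V = I × R_par = 1 × 4.297 = 4.297 V
I_R1 = V/R1 = 4.297/13000 = 0.0003306 A

Final answer: 0.0003306 A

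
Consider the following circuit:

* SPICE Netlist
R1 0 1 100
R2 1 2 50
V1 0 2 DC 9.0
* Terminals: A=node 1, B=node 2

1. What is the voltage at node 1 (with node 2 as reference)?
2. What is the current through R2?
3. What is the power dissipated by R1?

Nodal analysis, taking node 2 as the 0 V reference.
Source V1 fixes V_0 = 9 V.
KCL at each unknown node (sum of currents leaving = 0; resistances in Ω):
  Node 1: (V_1 - 9)/100 + (V_1 - 0)/50 = 0
Collecting terms: 0.03 × V_1 = 0.09  =>  V_1 = 3 V
Part 1:
  Read off the nodal solution: V_1 = 3 V
Part 2:
  I_R2 = (V_1 - V_2)/R2 = (3 - 0)/50 = 0.06 A
  Magnitude: I_R2 = 0.06 A
Part 3:
  I_R1 = (V_0 - V_1)/R1 = (9 - 3)/100 = 0.06 A
  P_R1 = I_R1² × R1 = (0.06)² × 100 = 0.36 W

Final answers:
1. V_1 = 3 V
2. I_R2 = 0.06 A
3. P_R1 = 0.36 W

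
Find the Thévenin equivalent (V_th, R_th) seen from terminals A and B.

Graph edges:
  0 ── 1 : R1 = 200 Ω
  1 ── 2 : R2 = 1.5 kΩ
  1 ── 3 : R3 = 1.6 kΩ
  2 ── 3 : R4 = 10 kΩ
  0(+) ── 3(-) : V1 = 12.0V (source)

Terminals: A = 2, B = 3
Step 1 — V_th is the open-circuit voltage V_A - V_B (nothing connected across the terminals).
Nodal analysis, taking node 3 as the 0 V reference.
Source V1 fixes V_0 = 12 V.
KCL at each unknown node (sum of currents leaving = 0; resistances in Ω):
  Node 1: (V_1 - 12)/200 + (V_1 - V_2)/1500 + (V_1 - 0)/1600 = 0
  Node 2: (V_2 - V_1)/1500 + (V_2 - 0)/10000 = 0
Collecting terms (coefficients in siemens):
  0.006292·V_1 - 0.0006667·V_2 = 0.06
  0.0007667·V_2 - 0.0006667·V_1 = 0
Determinant D = (0.006292)(0.0007667) - (-0.0006667)(-0.0006667) = 0.000004379
V_1 = [(0.06)(0.0007667) - (-0.0006667)(0)]/D = 10.5 V
V_2 = [(0.006292)(0) - (0.06)(-0.0006667)]/D = 9.134 V
V_th = V_2 - V_3 = 9.134 - 0 = 9.134 V
Step 2 — R_th: zero the source — replace V1 by a short circuit (node 3 merges into node 0) — and find the resistance seen between A (node 2) and B (node 0).
Reduce the network between node 2 (A) and node 0 (B) by series/parallel combination:
  Rp1 = R1 ‖ R3 (parallel, both between nodes 0 and 1) = 1/(1/200 + 1/1600) = 177.8 Ω
  Rs1 = R2 + Rp1 (series, joined only at node 1) = 1500 + 177.8 = 1678 Ω
  Rp2 = R4 ‖ Rs1 (parallel, both between nodes 0 and 2) = 1/(1/10000 + 1/1678) = 1437 Ω
R_th = 1.437 kΩ

Final answer: V_th = 9.134 V, R_th = 1.437 kΩ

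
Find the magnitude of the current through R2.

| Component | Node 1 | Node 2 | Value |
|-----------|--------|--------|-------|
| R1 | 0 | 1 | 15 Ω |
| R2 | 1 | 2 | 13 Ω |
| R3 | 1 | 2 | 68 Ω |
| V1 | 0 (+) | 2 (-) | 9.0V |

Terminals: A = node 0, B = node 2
Nodal analysis, taking node 2 as the 0 V reference.
Source V1 fixes V_0 = 9 V.
KCL at each unknown node (sum of currents leaving = 0; resistances in Ω):
  Node 1: (V_1 - 9)/15 + (V_1 - 0)/13 + (V_1 - 0)/68 = 0
Collecting terms: 0.1583 × V_1 = 0.6  =>  V_1 = 3.79 V
I_R2 = (V_1 - V_2)/R2 = (3.79 - 0)/13 = 0.2916 A
|I_R2| = 0.2916 A

Final answer: |I_R2| = 0.2916 A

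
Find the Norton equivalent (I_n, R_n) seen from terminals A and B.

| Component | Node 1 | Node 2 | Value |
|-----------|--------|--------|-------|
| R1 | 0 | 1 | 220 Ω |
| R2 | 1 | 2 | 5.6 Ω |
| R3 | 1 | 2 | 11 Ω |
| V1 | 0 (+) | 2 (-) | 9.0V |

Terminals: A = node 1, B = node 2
Find the Thévenin equivalent first; then I_n = V_th/R_th and R_n = R_th.
Step 1 — V_th is the open-circuit voltage V_A - V_B (nothing connected across the terminals).
Nodal analysis, taking node 2 as the 0 V reference.
Source V1 fixes V_0 = 9 V.
KCL at each unknown node (sum of currents leaving = 0; resistances in Ω):
  Node 1: (V_1 - 9)/220 + (V_1 - 0)/5.6 + (V_1 - 0)/11 = 0
Collecting terms: 0.274 × V_1 = 0.04091  =>  V_1 = 0.1493 V
V_th = V_1 - V_2 = 0.1493 - 0 = 0.1493 V
Step 2 — R_th: zero the source — replace V1 by a short circuit (node 2 merges into node 0) — and find the resistance seen between A (node 1) and B (node 0).
Reduce the network between node 1 (A) and node 0 (B) by series/parallel combination:
  Rp1 = R1 ‖ R2 ‖ R3 (parallel, all between nodes 0 and 1) = 1/(1/220 + 1/5.6 + 1/11) = 3.649 Ω
R_th = 3.649 Ω
I_n = V_th/R_th = 0.1493/3.649 = 0.04091 A, and R_n = R_th = 3.649 Ω

Final answer: I_n = 0.04091 A, R_n = 3.649 Ω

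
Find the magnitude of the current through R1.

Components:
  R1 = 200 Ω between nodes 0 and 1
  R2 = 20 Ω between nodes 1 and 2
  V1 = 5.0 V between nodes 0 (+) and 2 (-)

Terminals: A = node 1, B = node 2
Nodal analysis, taking node 2 as the 0 V reference.
Source V1 fixes V_0 = 5 V.
KCL at each unknown node (sum of currents leaving = 0; resistances in Ω):
  Node 1: (V_1 - 5)/200 + (V_1 - 0)/20 = 0
Collecting terms: 0.055 × V_1 = 0.025  =>  V_1 = 0.4545 V
I_R1 = (V_0 - V_1)/R1 = (5 - 0.4545)/200 = 0.02273 A
|I_R1| = 0.02273 A

Final answer: |I_R1| = 0.02273 A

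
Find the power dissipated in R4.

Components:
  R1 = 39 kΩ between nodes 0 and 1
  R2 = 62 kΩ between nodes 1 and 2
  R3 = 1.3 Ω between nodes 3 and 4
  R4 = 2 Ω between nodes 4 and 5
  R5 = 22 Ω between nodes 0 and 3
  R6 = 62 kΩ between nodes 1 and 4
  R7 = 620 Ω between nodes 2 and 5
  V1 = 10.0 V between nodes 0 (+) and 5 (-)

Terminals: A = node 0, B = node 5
Nodal analysis, taking node 5 as the 0 V reference.
Source V1 fixes V_0 = 10 V.
KCL at each unknown node (sum of currents leaving = 0; resistances in Ω):
  Node 1: (V_1 - 10)/39000 + (V_1 - V_2)/62000 + (V_1 - V_4)/62000 = 0
  Node 2: (V_2 - V_1)/62000 + (V_2 - 0)/620 = 0
  Node 3: (V_3 - V_4)/1.3 + (V_3 - 10)/22 = 0
  Node 4: (V_4 - V_3)/1.3 + (V_4 - 0)/2 + (V_4 - V_1)/62000 = 0
Collecting terms (coefficients in siemens):
  0.0000579·V_1 - 0.00001613·V_2 - 0.00001613·V_4 = 0.0002564
  0.001629·V_2 - 0.00001613·V_1 = 0
  0.8147·V_3 - 0.7692·V_4 = 0.4545
  1.269·V_4 - 0.00001613·V_1 - 0.7692·V_3 = 0
Solving these 4 simultaneous equations (Gaussian elimination) gives:
  V_1 = 4.662 V, V_2 = 0.04616 V, V_3 = 1.304 V, V_4 = 0.7906 V
I_R4 = (V_4 - V_5)/R4 = (0.7906 - 0)/2 = 0.3953 A
P_R4 = I_R4² × R4 = (0.3953)² × 2 = 0.3125 W

Final answer: 0.3125 W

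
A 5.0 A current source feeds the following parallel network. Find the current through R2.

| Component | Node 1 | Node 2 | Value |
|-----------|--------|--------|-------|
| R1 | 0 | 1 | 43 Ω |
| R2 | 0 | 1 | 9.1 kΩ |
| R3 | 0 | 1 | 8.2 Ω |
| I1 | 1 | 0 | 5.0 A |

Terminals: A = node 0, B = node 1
All resistors sit directly between nodes 0 and 1, so they are in parallel and share one voltage V; the full source current 5 A splits among them.
1/R_par = 1/43 + 1/9100 + 1/8.2 = 0.1453 S  =>  R_par = 6.882 Ω
V = I × R_par = 5 × 6.882 = 34.41 V
I_R2 = V/R2 = 34.41/9100 = 0.003781 A

Final answer: 0.003781 A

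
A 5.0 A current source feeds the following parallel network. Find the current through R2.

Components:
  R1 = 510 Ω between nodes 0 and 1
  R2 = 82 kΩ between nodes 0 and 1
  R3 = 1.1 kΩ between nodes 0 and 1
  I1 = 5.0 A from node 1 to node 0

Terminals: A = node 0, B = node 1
All resistors sit directly between nodes 0 and 1, so they are in parallel and share one voltage V; the full source current 5 A splits among them.
1/R_par = 1/510 + 1/82000 + 1/1100 = 0.002882 S  =>  R_par = 347 Ω
V = I × R_par = 5 × 347 = 1735 V
I_R2 = V/R2 = 1735/82000 = 0.02116 A

Final answer: 0.02116 A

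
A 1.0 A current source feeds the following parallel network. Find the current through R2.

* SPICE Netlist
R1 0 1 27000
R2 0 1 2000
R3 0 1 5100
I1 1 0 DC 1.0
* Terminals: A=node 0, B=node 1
All resistors sit directly between nodes 0 and 1, so they are in parallel and share one voltage V; the full source current 1 A splits among them.
1/R_par = 1/27000 + 1/2000 + 1/5100 = 0.0007331 S  =>  R_par = 1364 Ω
V = I × R_par = 1 × 1364 = 1364 V
I_R2 = V/R2 = 1364/2000 = 0.682 A

Final answer: 0.682 A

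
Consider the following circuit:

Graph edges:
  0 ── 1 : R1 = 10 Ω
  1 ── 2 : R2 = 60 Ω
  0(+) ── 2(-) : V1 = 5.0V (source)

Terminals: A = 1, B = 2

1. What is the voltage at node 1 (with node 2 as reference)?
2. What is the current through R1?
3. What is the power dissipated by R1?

Nodal analysis, taking node 2 as the 0 V reference.
Source V1 fixes V_0 = 5 V.
KCL at each unknown node (sum of currents leaving = 0; resistances in Ω):
  Node 1: (V_1 - 5)/10 + (V_1 - 0)/60 = 0
Collecting terms: 0.1167 × V_1 = 0.5  =>  V_1 = 4.286 V
Part 1:
  Read off the nodal solution: V_1 = 4.286 V
Part 2:
  I_R1 = (V_0 - V_1)/R1 = (5 - 4.286)/10 = 0.07143 A
  Magnitude: I_R1 = 0.07143 A
Part 3:
  I_R1 = (V_0 - V_1)/R1 = (5 - 4.286)/10 = 0.07143 A
  P_R1 = I_R1² × R1 = (0.07143)² × 10 = 0.05102 W

Final answers:
1. V_1 = 4.286 V
2. I_R1 = 0.07143 A
3. P_R1 = 0.05102 W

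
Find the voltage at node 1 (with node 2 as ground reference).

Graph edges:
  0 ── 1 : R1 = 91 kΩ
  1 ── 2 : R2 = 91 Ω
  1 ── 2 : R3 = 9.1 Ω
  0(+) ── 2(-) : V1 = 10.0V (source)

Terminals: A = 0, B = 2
Nodal analysis, taking node 2 as the 0 V reference.
Source V1 fixes V_0 = 10 V.
KCL at each unknown node (sum of currents leaving = 0; resistances in Ω):
  Node 1: (V_1 - 10)/91000 + (V_1 - 0)/91 + (V_1 - 0)/9.1 = 0
Collecting terms: 0.1209 × V_1 = 0.0001099  =>  V_1 = 0.000909 V
The requested potential is V_1 = 0.000909 V.

Final answer: V_1 = 0.000909 V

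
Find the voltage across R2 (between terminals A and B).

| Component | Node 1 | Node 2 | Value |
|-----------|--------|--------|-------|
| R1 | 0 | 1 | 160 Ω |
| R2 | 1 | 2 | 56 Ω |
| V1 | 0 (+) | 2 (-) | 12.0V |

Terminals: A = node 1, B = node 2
R1 and R2 are in series across V1 (node 0 → node 1 → node 2), and the output A–B is taken across R2, so this is a voltage divider.
Series current: I = V1/(R1 + R2) = 12/(160 + 56) = 12/216 = 0.05556 A
V_R2 = I × R2 = V1 × R2/(R1 + R2) = 12 × 56/216 = 3.111 V

Final answer: 3.111 V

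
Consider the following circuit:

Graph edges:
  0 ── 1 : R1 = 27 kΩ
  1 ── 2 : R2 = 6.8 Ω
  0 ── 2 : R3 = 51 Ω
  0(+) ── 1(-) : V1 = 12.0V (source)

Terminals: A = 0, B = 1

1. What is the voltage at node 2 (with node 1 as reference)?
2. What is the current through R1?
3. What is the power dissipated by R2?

Nodal analysis, taking node 1 as the 0 V reference.
Source V1 fixes V_0 = 12 V.
KCL at each unknown node (sum of currents leaving = 0; resistances in Ω):
  Node 2: (V_2 - 0)/6.8 + (V_2 - 12)/51 = 0
Collecting terms: 0.1667 × V_2 = 0.2353  =>  V_2 = 1.412 V
Part 1:
  Read off the nodal solution: V_2 = 1.412 V
Part 2:
  I_R1 = (V_0 - V_1)/R1 = (12 - 0)/27000 = 0.0004444 A
  Magnitude: I_R1 = 0.0004444 A
Part 3:
  I_R2 = (V_1 - V_2)/R2 = (0 - 1.412)/6.8 = -0.2076 A
  P_R2 = I_R2² × R2 = (-0.2076)² × 6.8 = 0.2931 W

Final answers:
1. V_2 = 1.412 V
2. I_R1 = 0.0004444 A
3. P_R2 = 0.2931 W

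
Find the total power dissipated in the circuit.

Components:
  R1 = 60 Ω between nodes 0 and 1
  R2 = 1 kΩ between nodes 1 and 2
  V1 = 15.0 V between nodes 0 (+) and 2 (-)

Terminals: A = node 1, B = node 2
Nodal analysis, taking node 2 as the 0 V reference.
Source V1 fixes V_0 = 15 V.
KCL at each unknown node (sum of currents leaving = 0; resistances in Ω):
  Node 1: (V_1 - 15)/60 + (V_1 - 0)/1000 = 0
Collecting terms: 0.01767 × V_1 = 0.25  =>  V_1 = 14.15 V
Power in each resistor, P = (ΔV)²/R:
  P_R1 = (15 - 14.15)²/60 = 0.01201 W
  P_R2 = (14.15 - 0)²/1000 = 0.2002 W
P_total = P_R1 + P_R2 = 0.2123 W

Final answer: 0.2123 W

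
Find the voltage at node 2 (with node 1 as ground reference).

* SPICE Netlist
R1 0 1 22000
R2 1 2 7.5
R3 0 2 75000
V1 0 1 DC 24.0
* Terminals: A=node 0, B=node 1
Nodal analysis, taking node 1 as the 0 V reference.
Source V1 fixes V_0 = 24 V.
KCL at each unknown node (sum of currents leaving = 0; resistances in Ω):
  Node 2: (V_2 - 0)/7.5 + (V_2 - 24)/75000 = 0
Collecting terms: 0.1333 × V_2 = 0.00032  =>  V_2 = 0.0024 V
The requested potential is V_2 = 0.0024 V.

Final answer: V_2 = 0.0024 V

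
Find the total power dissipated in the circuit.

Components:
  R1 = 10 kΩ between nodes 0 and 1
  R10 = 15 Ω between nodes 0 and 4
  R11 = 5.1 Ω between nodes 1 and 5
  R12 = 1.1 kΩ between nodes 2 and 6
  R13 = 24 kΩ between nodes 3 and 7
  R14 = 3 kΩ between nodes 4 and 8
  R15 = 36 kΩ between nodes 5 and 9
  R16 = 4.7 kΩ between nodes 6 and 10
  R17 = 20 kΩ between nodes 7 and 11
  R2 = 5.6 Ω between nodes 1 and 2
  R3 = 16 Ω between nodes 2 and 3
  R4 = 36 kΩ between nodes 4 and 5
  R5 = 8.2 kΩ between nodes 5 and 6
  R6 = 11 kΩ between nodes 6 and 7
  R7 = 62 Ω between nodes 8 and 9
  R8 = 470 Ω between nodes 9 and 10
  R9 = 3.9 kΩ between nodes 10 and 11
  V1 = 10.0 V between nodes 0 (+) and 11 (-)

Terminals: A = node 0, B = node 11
Nodal analysis, taking node 11 as the 0 V reference.
Source V1 fixes V_0 = 10 V.
KCL at each unknown node (sum of currents leaving = 0; resistances in Ω):
  Node 1: (V_1 - 10)/10000 + (V_1 - V_2)/5.6 + (V_1 - V_5)/5.1 = 0
  Node 2: (V_2 - V_1)/5.6 + (V_2 - V_3)/16 + (V_2 - V_6)/1100 = 0
  Node 3: (V_3 - V_2)/16 + (V_3 - V_7)/24000 = 0
  Node 4: (V_4 - V_5)/36000 + (V_4 - 10)/15 + (V_4 - V_8)/3000 = 0
  Node 5: (V_5 - V_4)/36000 + (V_5 - V_6)/8200 + (V_5 - V_1)/5.1 + (V_5 - V_9)/36000 = 0
  Node 6: (V_6 - V_5)/8200 + (V_6 - V_7)/11000 + (V_6 - V_2)/1100 + (V_6 - V_10)/4700 = 0
  Node 7: (V_7 - V_6)/11000 + (V_7 - V_3)/24000 + (V_7 - 0)/20000 = 0
  Node 8: (V_8 - V_9)/62 + (V_8 - V_4)/3000 = 0
  Node 9: (V_9 - V_8)/62 + (V_9 - V_10)/470 + (V_9 - V_5)/36000 = 0
  Node 10: (V_10 - V_9)/470 + (V_10 - 0)/3900 + (V_10 - V_6)/4700 = 0
Collecting terms (coefficients in siemens):
  0.3747·V_1 - 0.1786·V_2 - 0.1961·V_5 = 0.001
  0.242·V_2 - 0.1786·V_1 - 0.0625·V_3 - 0.0009091·V_6 = 0
  0.06254·V_3 - 0.0625·V_2 - 0.00004167·V_7 = 0
  0.06703·V_4 - 0.00002778·V_5 - 0.0003333·V_8 = 0.6667
  0.1963·V_5 - 0.1961·V_1 - 0.00002778·V_4 - 0.000122·V_6 - 0.00002778·V_9 = 0
  0.001335·V_6 - 0.0009091·V_2 - 0.000122·V_5 - 0.00009091·V_7 - 0.0002128·V_10 = 0
  0.0001826·V_7 - 0.00004167·V_3 - 0.00009091·V_6 = 0
  0.01646·V_8 - 0.0003333·V_4 - 0.01613·V_9 = 0
  0.01828·V_9 - 0.00002778·V_5 - 0.01613·V_8 - 0.002128·V_10 = 0
  0.002597·V_10 - 0.0002128·V_6 - 0.002128·V_9 = 0
Solving these 10 simultaneous equations (Gaussian elimination) gives:
  V_1 = 6.699 V, V_2 = 6.697 V, V_3 = 6.695 V, V_4 = 9.98 V
  V_5 = 6.699 V, V_6 = 6.383 V, V_7 = 4.706 V, V_8 = 6.247 V
  V_9 = 6.17 V, V_10 = 5.578 V
Power in each resistor, P = (ΔV)²/R:
  P_R1 = (10 - 6.699)²/10000 = 0.00109 W
  P_R2 = (6.699 - 6.697)²/5.6 = 0.0000007585 W
  P_R3 = (6.697 - 6.695)²/16 = 0.0000001099 W
  P_R4 = (9.98 - 6.699)²/36000 = 0.000299 W
  P_R5 = (6.699 - 6.383)²/8200 = 0.00001217 W
  P_R6 = (6.383 - 4.706)²/11000 = 0.0002556 W
  P_R7 = (6.247 - 6.17)²/62 = 0.000096 W
  P_R8 = (6.17 - 5.578)²/470 = 0.000745 W
  P_R9 = (5.578 - 0)²/3900 = 0.007978 W
  P_R10 = (10 - 9.98)²/15 = 0.00002675 W
  P_R11 = (6.699 - 6.699)²/5.1 = 0.000000007331 W
  P_R12 = (6.697 - 6.383)²/1100 = 0.00008945 W
  P_R13 = (6.695 - 4.706)²/24000 = 0.0001649 W
  P_R14 = (9.98 - 6.247)²/3000 = 0.004645 W
  P_R15 = (6.699 - 6.17)²/36000 = 0.000007776 W
  P_R16 = (6.383 - 5.578)²/4700 = 0.0001378 W
  P_R17 = (4.706 - 0)²/20000 = 0.001107 W
P_total = P_R1 + P_R2 + P_R3 + P_R4 + P_R5 + P_R6 + P_R7 + P_R8 + P_R9 + P_R10 + P_R11 + P_R12 + P_R13 + P_R14 + P_R15 + P_R16 + P_R17 = 0.01666 W

Final answer: 0.01666 W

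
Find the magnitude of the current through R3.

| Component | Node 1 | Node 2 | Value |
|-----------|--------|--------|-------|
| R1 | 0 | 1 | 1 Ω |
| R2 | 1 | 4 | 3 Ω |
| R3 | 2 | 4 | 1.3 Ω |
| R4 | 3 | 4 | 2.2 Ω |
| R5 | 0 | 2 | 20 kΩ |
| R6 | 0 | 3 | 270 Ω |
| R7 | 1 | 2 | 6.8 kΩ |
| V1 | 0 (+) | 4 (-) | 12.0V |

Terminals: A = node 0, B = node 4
Nodal analysis, taking node 4 as the 0 V reference.
Source V1 fixes V_0 = 12 V.
KCL at each unknown node (sum of currents leaving = 0; resistances in Ω):
  Node 1: (V_1 - 12)/1 + (V_1 - 0)/3 + (V_1 - V_2)/6800 = 0
  Node 2: (V_2 - 0)/1.3 + (V_2 - 12)/20000 + (V_2 - V_1)/6800 = 0
  Node 3: (V_3 - 0)/2.2 + (V_3 - 12)/270 = 0
Collecting terms (coefficients in siemens):
  1.333·V_1 - 0.0001471·V_2 = 12
  0.7694·V_2 - 0.0001471·V_1 = 0.0006
  0.4582·V_3 = 0.04444
Solving these 3 simultaneous equations (Gaussian elimination) gives:
  V_1 = 8.999 V, V_2 = 0.0025 V, V_3 = 0.09699 V
I_R3 = (V_2 - V_4)/R3 = (0.0025 - 0)/1.3 = 0.001923 A
|I_R3| = 0.001923 A

Final answer: |I_R3| = 0.001923 A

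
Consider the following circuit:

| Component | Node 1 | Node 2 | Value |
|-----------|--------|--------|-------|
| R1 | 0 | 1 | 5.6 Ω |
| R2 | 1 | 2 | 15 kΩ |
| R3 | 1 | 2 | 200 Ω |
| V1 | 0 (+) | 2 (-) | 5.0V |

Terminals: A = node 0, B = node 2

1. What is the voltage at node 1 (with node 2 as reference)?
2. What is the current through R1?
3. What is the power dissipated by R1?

Nodal analysis, taking node 2 as the 0 V reference.
Source V1 fixes V_0 = 5 V.
KCL at each unknown node (sum of currents leaving = 0; resistances in Ω):
  Node 1: (V_1 - 5)/5.6 + (V_1 - 0)/15000 + (V_1 - 0)/200 = 0
Collecting terms: 0.1836 × V_1 = 0.8929  =>  V_1 = 4.862 V
Part 1:
  Read off the nodal solution: V_1 = 4.862 V
Part 2:
  I_R1 = (V_0 - V_1)/R1 = (5 - 4.862)/5.6 = 0.02463 A
  Magnitude: I_R1 = 0.02463 A
Part 3:
  I_R1 = (V_0 - V_1)/R1 = (5 - 4.862)/5.6 = 0.02463 A
  P_R1 = I_R1² × R1 = (0.02463)² × 5.6 = 0.003398 W

Final answers:
1. V_1 = 4.862 V
2. I_R1 = 0.02463 A
3. P_R1 = 0.003398 W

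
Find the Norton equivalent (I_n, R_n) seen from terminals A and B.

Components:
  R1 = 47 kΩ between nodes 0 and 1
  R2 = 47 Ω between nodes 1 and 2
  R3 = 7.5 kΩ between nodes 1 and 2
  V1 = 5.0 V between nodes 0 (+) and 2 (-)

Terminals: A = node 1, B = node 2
Find the Thévenin equivalent first; then I_n = V_th/R_th and R_n = R_th.
Step 1 — V_th is the open-circuit voltage V_A - V_B (nothing connected across the terminals).
Nodal analysis, taking node 2 as the 0 V reference.
Source V1 fixes V_0 = 5 V.
KCL at each unknown node (sum of currents leaving = 0; resistances in Ω):
  Node 1: (V_1 - 5)/47000 + (V_1 - 0)/47 + (V_1 - 0)/7500 = 0
Collecting terms: 0.02143 × V_1 = 0.0001064  =>  V_1 = 0.004964 V
V_th = V_1 - V_2 = 0.004964 - 0 = 0.004964 V
Step 2 — R_th: zero the source — replace V1 by a short circuit (node 2 merges into node 0) — and find the resistance seen between A (node 1) and B (node 0).
Reduce the network between node 1 (A) and node 0 (B) by series/parallel combination:
  Rp1 = R1 ‖ R2 ‖ R3 (parallel, all between nodes 0 and 1) = 1/(1/47000 + 1/47 + 1/7500) = 46.66 Ω
R_th = 46.66 Ω
I_n = V_th/R_th = 0.004964/46.66 = 0.0001064 A, and R_n = R_th = 46.66 Ω

Final answer: I_n = 0.0001064 A, R_n = 46.66 Ω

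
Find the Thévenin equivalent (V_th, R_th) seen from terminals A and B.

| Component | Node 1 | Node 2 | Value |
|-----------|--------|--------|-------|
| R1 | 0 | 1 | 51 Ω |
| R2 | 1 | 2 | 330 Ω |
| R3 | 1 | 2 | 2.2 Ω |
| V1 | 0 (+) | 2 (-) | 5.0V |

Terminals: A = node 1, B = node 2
Step 1 — V_th is the open-circuit voltage V_A - V_B (nothing connected across the terminals).
Nodal analysis, taking node 2 as the 0 V reference.
Source V1 fixes V_0 = 5 V.
KCL at each unknown node (sum of currents leaving = 0; resistances in Ω):
  Node 1: (V_1 - 5)/51 + (V_1 - 0)/330 + (V_1 - 0)/2.2 = 0
Collecting terms: 0.4772 × V_1 = 0.09804  =>  V_1 = 0.2055 V
V_th = V_1 - V_2 = 0.2055 - 0 = 0.2055 V
Step 2 — R_th: zero the source — replace V1 by a short circuit (node 2 merges into node 0) — and find the resistance seen between A (node 1) and B (node 0).
Reduce the network between node 1 (A) and node 0 (B) by series/parallel combination:
  Rp1 = R1 ‖ R2 ‖ R3 (parallel, all between nodes 0 and 1) = 1/(1/51 + 1/330 + 1/2.2) = 2.096 Ω
R_th = 2.096 Ω

Final answer: V_th = 0.2055 V, R_th = 2.096 Ω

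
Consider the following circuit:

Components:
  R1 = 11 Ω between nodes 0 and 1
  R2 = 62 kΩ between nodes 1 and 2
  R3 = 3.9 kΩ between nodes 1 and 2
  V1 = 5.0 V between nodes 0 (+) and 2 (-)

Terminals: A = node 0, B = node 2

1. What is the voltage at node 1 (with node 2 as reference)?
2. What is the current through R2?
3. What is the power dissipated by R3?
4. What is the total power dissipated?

Nodal analysis, taking node 2 as the 0 V reference.
Source V1 fixes V_0 = 5 V.
KCL at each unknown node (sum of currents leaving = 0; resistances in Ω):
  Node 1: (V_1 - 5)/11 + (V_1 - 0)/62000 + (V_1 - 0)/3900 = 0
Collecting terms: 0.09118 × V_1 = 0.4545  =>  V_1 = 4.985 V
Part 1:
  Read off the nodal solution: V_1 = 4.985 V
Part 2:
  I_R2 = (V_1 - V_2)/R2 = (4.985 - 0)/62000 = 0.0000804 A
  Magnitude: I_R2 = 0.0000804 A
Part 3:
  I_R3 = (V_1 - V_2)/R3 = (4.985 - 0)/3900 = 0.001278 A
  P_R3 = I_R3² × R3 = (0.001278)² × 3900 = 0.006372 W
Part 4:
  Power in each resistor, P = (ΔV)²/R:
    P_R1 = (5 - 4.985)²/11 = 0.0000203 W
    P_R2 = (4.985 - 0)²/62000 = 0.0004008 W
    P_R3 = (4.985 - 0)²/3900 = 0.006372 W
  P_total = P_R1 + P_R2 + P_R3 = 0.006793 W

Final answers:
1. V_1 = 4.985 V
2. I_R2 = 8.04e-05 A
3. P_R3 = 0.006372 W
4. P_total = 0.006793 W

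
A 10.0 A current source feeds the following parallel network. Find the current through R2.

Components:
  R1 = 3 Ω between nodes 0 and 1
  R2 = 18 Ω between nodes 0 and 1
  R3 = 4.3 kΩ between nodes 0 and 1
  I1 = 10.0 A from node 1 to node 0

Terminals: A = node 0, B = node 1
All resistors sit directly between nodes 0 and 1, so they are in parallel and share one voltage V; the full source current 10 A splits among them.
1/R_par = 1/3 + 1/18 + 1/4300 = 0.3891 S  =>  R_par = 2.57 Ω
V = I × R_par = 10 × 2.57 = 25.7 V
I_R2 = V/R2 = 25.7/18 = 1.428 A

Final answer: 1.428 A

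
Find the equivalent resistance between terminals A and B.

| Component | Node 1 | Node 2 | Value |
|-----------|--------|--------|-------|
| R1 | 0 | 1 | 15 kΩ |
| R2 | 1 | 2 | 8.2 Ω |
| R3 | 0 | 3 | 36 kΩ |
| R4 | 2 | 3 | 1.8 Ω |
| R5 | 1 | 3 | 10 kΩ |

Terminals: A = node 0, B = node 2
The network is not a plain series/parallel combination. Inject a 1 A test current into terminal A (node 0) and return it from terminal B (node 2); then R_eq = V_A / (1 A).
Nodal analysis, taking node 2 as the 0 V reference.
Current source I_test pushes 1 A into node 0 and draws it out of node 2.
KCL at each unknown node (sum of currents leaving = 0; resistances in Ω):
  Node 0: (V_0 - V_1)/15000 + (V_0 - V_3)/36000 - 1 = 0
  Node 1: (V_1 - V_0)/15000 + (V_1 - 0)/8.2 + (V_1 - V_3)/10000 = 0
  Node 3: (V_3 - V_0)/36000 + (V_3 - V_1)/10000 + (V_3 - 0)/1.8 = 0
Collecting terms (coefficients in siemens):
  0.00009444·V_0 - 0.00006667·V_1 - 0.00002778·V_3 = 1
  0.1221·V_1 - 0.00006667·V_0 - 0.0001·V_3 = 0
  0.5557·V_3 - 0.00002778·V_0 - 0.0001·V_1 = 0
Solving these 3 simultaneous equations (Gaussian elimination) gives:
  V_0 = 10590 V, V_1 = 5.783 V, V_3 = 0.5305 V
R_eq = V_0 / 1 A = 10590 Ω = 10.59 kΩ

Final answer: 10.59 kΩ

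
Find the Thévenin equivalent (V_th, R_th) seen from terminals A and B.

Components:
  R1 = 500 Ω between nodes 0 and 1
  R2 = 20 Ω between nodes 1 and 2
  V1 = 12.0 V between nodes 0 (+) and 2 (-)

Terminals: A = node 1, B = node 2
Step 1 — V_th is the open-circuit voltage V_A - V_B (nothing connected across the terminals).
Nodal analysis, taking node 2 as the 0 V reference.
Source V1 fixes V_0 = 12 V.
KCL at each unknown node (sum of currents leaving = 0; resistances in Ω):
  Node 1: (V_1 - 12)/500 + (V_1 - 0)/20 = 0
Collecting terms: 0.052 × V_1 = 0.024  =>  V_1 = 0.4615 V
V_th = V_1 - V_2 = 0.4615 - 0 = 0.4615 V
Step 2 — R_th: zero the source — replace V1 by a short circuit (node 2 merges into node 0) — and find the resistance seen between A (node 1) and B (node 0).
Reduce the network between node 1 (A) and node 0 (B) by series/parallel combination:
  Rp1 = R1 ‖ R2 (parallel, both between nodes 0 and 1) = 1/(1/500 + 1/20) = 19.23 Ω
R_th = 19.23 Ω

Final answer: V_th = 0.4615 V, R_th = 19.23 Ω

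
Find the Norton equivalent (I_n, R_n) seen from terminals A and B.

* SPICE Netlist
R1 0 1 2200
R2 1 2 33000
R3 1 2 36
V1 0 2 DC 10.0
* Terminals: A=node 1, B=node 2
Find the Thévenin equivalent first; then I_n = V_th/R_th and R_n = R_th.
Step 1 — V_th is the open-circuit voltage V_A - V_B (nothing connected across the terminals).
Nodal analysis, taking node 2 as the 0 V reference.
Source V1 fixes V_0 = 10 V.
KCL at each unknown node (sum of currents leaving = 0; resistances in Ω):
  Node 1: (V_1 - 10)/2200 + (V_1 - 0)/33000 + (V_1 - 0)/36 = 0
Collecting terms: 0.02826 × V_1 = 0.004545  =>  V_1 = 0.1608 V
V_th = V_1 - V_2 = 0.1608 - 0 = 0.1608 V
Step 2 — R_th: zero the source — replace V1 by a short circuit (node 2 merges into node 0) — and find the resistance seen between A (node 1) and B (node 0).
Reduce the network between node 1 (A) and node 0 (B) by series/parallel combination:
  Rp1 = R1 ‖ R2 ‖ R3 (parallel, all between nodes 0 and 1) = 1/(1/2200 + 1/33000 + 1/36) = 35.38 Ω
R_th = 35.38 Ω
I_n = V_th/R_th = 0.1608/35.38 = 0.004545 A, and R_n = R_th = 35.38 Ω

Final answer: I_n = 0.004545 A, R_n = 35.38 Ω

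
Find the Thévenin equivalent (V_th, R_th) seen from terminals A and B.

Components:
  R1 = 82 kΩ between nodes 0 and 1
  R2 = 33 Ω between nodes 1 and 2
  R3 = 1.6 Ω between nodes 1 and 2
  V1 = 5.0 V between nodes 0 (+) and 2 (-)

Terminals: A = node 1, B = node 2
Step 1 — V_th is the open-circuit voltage V_A - V_B (nothing connected across the terminals).
Nodal analysis, taking node 2 as the 0 V reference.
Source V1 fixes V_0 = 5 V.
KCL at each unknown node (sum of currents leaving = 0; resistances in Ω):
  Node 1: (V_1 - 5)/82000 + (V_1 - 0)/33 + (V_1 - 0)/1.6 = 0
Collecting terms: 0.6553 × V_1 = 0.00006098  =>  V_1 = 0.00009305 V
V_th = V_1 - V_2 = 0.00009305 - 0 = 0.00009305 V
Step 2 — R_th: zero the source — replace V1 by a short circuit (node 2 merges into node 0) — and find the resistance seen between A (node 1) and B (node 0).
Reduce the network between node 1 (A) and node 0 (B) by series/parallel combination:
  Rp1 = R1 ‖ R2 ‖ R3 (parallel, all between nodes 0 and 1) = 1/(1/82000 + 1/33 + 1/1.6) = 1.526 Ω
R_th = 1.526 Ω

Final answer: V_th = 9.305e-05 V, R_th = 1.526 Ω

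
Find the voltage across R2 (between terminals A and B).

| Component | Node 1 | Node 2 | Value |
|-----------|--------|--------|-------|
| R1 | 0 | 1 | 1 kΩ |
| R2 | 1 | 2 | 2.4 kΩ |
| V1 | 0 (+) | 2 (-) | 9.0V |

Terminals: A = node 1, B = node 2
R1 and R2 are in series across V1 (node 0 → node 1 → node 2), and the output A–B is taken across R2, so this is a voltage divider.
Series current: I = V1/(R1 + R2) = 9/(1000 + 2400) = 9/3400 = 0.002647 A
V_R2 = I × R2 = V1 × R2/(R1 + R2) = 9 × 2400/3400 = 6.353 V

Final answer: 6.353 V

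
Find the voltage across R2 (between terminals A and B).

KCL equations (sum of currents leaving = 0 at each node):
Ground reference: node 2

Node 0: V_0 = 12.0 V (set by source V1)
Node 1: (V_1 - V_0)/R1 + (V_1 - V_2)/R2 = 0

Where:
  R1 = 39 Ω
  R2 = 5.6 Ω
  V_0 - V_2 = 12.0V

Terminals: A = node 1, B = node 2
R1 and R2 are in series across V1 (node 0 → node 1 → node 2), and the output A–B is taken across R2, so this is a voltage divider.
Series current: I = V1/(R1 + R2) = 12/(39 + 5.6) = 12/44.6 = 0.2691 A
V_R2 = I × R2 = V1 × R2/(R1 + R2) = 12 × 5.6/44.6 = 1.507 V

Final answer: 1.507 V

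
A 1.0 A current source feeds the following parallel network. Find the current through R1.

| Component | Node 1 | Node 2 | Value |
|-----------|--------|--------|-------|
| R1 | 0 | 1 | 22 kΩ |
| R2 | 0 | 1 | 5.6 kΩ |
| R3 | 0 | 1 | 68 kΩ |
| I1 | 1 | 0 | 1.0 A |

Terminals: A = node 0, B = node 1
All resistors sit directly between nodes 0 and 1, so they are in parallel and share one voltage V; the full source current 1 A splits among them.
1/R_par = 1/22000 + 1/5600 + 1/68000 = 0.0002387 S  =>  R_par = 4189 Ω
V = I × R_par = 1 × 4189 = 4189 V
I_R1 = V/R1 = 4189/22000 = 0.1904 A

Final answer: 0.1904 A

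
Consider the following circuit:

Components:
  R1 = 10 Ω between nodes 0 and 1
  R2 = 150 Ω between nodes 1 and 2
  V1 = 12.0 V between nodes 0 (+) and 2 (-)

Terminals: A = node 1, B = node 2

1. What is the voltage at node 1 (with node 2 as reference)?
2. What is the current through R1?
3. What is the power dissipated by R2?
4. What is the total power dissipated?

Nodal analysis, taking node 2 as the 0 V reference.
Source V1 fixes V_0 = 12 V.
KCL at each unknown node (sum of currents leaving = 0; resistances in Ω):
  Node 1: (V_1 - 12)/10 + (V_1 - 0)/150 = 0
Collecting terms: 0.1067 × V_1 = 1.2  =>  V_1 = 11.25 V
Part 1:
  Read off the nodal solution: V_1 = 11.25 V
Part 2:
  I_R1 = (V_0 - V_1)/R1 = (12 - 11.25)/10 = 0.075 A
  Magnitude: I_R1 = 0.075 A
Part 3:
  I_R2 = (V_1 - V_2)/R2 = (11.25 - 0)/150 = 0.075 A
  P_R2 = I_R2² × R2 = (0.075)² × 150 = 0.8438 W
Part 4:
  Power in each resistor, P = (ΔV)²/R:
    P_R1 = (12 - 11.25)²/10 = 0.05625 W
    P_R2 = (11.25 - 0)²/150 = 0.8438 W
  P_total = P_R1 + P_R2 = 0.9 W

Final answers:
1. V_1 = 11.25 V
2. I_R1 = 0.075 A
3. P_R2 = 0.8438 W
4. P_total = 0.9 W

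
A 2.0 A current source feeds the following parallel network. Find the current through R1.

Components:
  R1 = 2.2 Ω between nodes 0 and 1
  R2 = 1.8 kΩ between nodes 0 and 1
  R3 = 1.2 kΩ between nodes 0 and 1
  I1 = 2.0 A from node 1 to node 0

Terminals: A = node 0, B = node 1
All resistors sit directly between nodes 0 and 1, so they are in parallel and share one voltage V; the full source current 2 A splits among them.
1/R_par = 1/2.2 + 1/1800 + 1/1200 = 0.4559 S  =>  R_par = 2.193 Ω
V = I × R_par = 2 × 2.193 = 4.387 V
I_R1 = V/R1 = 4.387/2.2 = 1.994 A

Final answer: 1.994 A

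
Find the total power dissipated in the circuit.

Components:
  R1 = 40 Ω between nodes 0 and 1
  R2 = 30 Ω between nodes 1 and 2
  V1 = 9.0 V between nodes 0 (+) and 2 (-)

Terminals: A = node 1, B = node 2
Nodal analysis, taking node 2 as the 0 V reference.
Source V1 fixes V_0 = 9 V.
KCL at each unknown node (sum of currents leaving = 0; resistances in Ω):
  Node 1: (V_1 - 9)/40 + (V_1 - 0)/30 = 0
Collecting terms: 0.05833 × V_1 = 0.225  =>  V_1 = 3.857 V
Power in each resistor, P = (ΔV)²/R:
  P_R1 = (9 - 3.857)²/40 = 0.6612 W
  P_R2 = (3.857 - 0)²/30 = 0.4959 W
P_total = P_R1 + P_R2 = 1.157 W

Final answer: 1.157 W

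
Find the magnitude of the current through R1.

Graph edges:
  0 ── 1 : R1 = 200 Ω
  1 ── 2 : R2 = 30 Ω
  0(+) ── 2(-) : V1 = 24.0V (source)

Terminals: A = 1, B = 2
Nodal analysis, taking node 2 as the 0 V reference.
Source V1 fixes V_0 = 24 V.
KCL at each unknown node (sum of currents leaving = 0; resistances in Ω):
  Node 1: (V_1 - 24)/200 + (V_1 - 0)/30 = 0
Collecting terms: 0.03833 × V_1 = 0.12  =>  V_1 = 3.13 V
I_R1 = (V_0 - V_1)/R1 = (24 - 3.13)/200 = 0.1043 A
|I_R1| = 0.1043 A

Final answer: |I_R1| = 0.1043 A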